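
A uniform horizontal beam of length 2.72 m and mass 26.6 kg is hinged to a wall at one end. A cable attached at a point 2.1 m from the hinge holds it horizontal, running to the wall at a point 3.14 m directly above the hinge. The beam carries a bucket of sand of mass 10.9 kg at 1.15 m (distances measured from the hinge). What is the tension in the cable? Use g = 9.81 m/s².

Sum moments about the hinge (the unknown hinge reaction has zero arm there).
Beam weight: 26.6 × 9.81 = 260.9 N down at 1.36 m → arm 1.36 m, τ = 260.9 × 1.36 = 354.8 N·m clockwise.
Bucket of sand: 10.9 × 9.81 = 106.9 N down at 1.15 m → arm 1.15 m, τ = 106.9 × 1.15 = 122.9 N·m clockwise.
Total clockwise load moment = 477.7 N·m.
The cable tension T acts at 2.1 m; only its component perpendicular to the beam, T sinθ, produces torque. sinθ = h/√(h²+d²) = 3.14/√(3.14²+2.1²) = 0.8312.
For rotational equilibrium, T × 2.1 × 0.8312 = 477.7, so T = 477.7 / 1.746 = 274 N.

T ≈ 274 N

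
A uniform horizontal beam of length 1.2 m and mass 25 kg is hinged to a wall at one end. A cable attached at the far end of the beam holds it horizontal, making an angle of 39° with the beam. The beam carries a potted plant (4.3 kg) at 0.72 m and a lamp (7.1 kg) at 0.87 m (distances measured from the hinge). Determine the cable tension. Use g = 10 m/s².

T ≈ 321 N

Choose the hinge as the axis so the unknown hinge reaction has zero arm there.
Beam weight: 25 × 10 = 250 N down at 0.6 m → arm 0.6 m, τ = 250 × 0.6 = 150 N·m clockwise.
Potted plant: 4.3 × 10 = 43 N down at 0.72 m → arm 0.72 m, τ = 43 × 0.72 = 30.96 N·m clockwise.
Lamp: 7.1 × 10 = 71 N down at 0.87 m → arm 0.87 m, τ = 71 × 0.87 = 61.77 N·m clockwise.
Total clockwise load moment = 242.7 N·m.
The cable tension T acts at 1.2 m; only its component perpendicular to the beam, T sinθ, produces torque. sin 39° = 0.6293.
Setting net torque to zero: T × 1.2 × 0.6293 = 242.7 → T = 242.7 / 0.7552 = 321 N.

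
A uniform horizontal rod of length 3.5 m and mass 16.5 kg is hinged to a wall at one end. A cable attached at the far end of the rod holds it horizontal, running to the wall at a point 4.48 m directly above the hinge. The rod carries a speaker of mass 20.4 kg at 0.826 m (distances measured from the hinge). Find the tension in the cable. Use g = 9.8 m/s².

Choose the hinge as the axis so the unknown hinge reaction has zero arm there.
Beam weight: 16.5 × 9.8 = 161.7 N down at 1.75 m → arm 1.75 m, τ = 161.7 × 1.75 = 283 N·m clockwise.
Speaker: 20.4 × 9.8 = 199.9 N down at 0.826 m → arm 0.826 m, τ = 199.9 × 0.826 = 165.1 N·m clockwise.
Total clockwise load moment = 448.1 N·m.
The cable tension T acts at 3.5 m; only its component perpendicular to the rod, T sinθ, produces torque. sinθ = h/√(h²+d²) = 4.48/√(4.48²+3.5²) = 0.788.
For rotational equilibrium, T × 3.5 × 0.788 = 448.1, so T = 448.1 / 2.758 = 162 N.

T ≈ 162 N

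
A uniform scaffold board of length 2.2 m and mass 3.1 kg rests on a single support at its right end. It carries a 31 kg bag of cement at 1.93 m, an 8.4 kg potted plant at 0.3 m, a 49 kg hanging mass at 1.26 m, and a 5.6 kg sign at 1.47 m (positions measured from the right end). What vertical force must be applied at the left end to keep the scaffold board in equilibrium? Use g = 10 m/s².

F ≈ 617 N

Sum moments about the right end (the unknown pivot reaction has zero arm there).
Beam weight: 3.1 × 10 = 31 N down at 1.1 m → arm 1.1 m, τ = 31 × 1.1 = 34.1 N·m counterclockwise.
Bag of cement: 31 × 10 = 310 N down at 1.93 m → arm 1.93 m, τ = 310 × 1.93 = 598.3 N·m counterclockwise.
Potted plant: 8.4 × 10 = 84 N down at 0.3 m → arm 0.3 m, τ = 84 × 0.3 = 25.2 N·m counterclockwise.
Hanging mass: 49 × 10 = 490 N down at 1.26 m → arm 1.26 m, τ = 490 × 1.26 = 617.4 N·m counterclockwise.
Sign: 5.6 × 10 = 56 N down at 1.47 m → arm 1.47 m, τ = 56 × 1.47 = 82.32 N·m counterclockwise.
Net moment of the loads = 1357 N·m counterclockwise.
The upward force F acts at the left end, arm 2.2 m, giving F × 2.2 clockwise.
Setting net torque to zero: F × 2.2 = 1357 → F = 1357 / 2.2 = 617 N.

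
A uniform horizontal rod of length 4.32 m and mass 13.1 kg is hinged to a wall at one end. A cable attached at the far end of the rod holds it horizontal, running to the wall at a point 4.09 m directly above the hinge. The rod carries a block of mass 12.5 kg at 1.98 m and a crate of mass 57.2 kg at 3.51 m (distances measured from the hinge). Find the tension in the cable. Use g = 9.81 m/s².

Take moments about the hinge.
Beam weight: 13.1 × 9.81 = 128.5 N down at 2.16 m → arm 2.16 m, τ = 128.5 × 2.16 = 277.6 N·m clockwise.
Block: 12.5 × 9.81 = 122.6 N down at 1.98 m → arm 1.98 m, τ = 122.6 × 1.98 = 242.7 N·m clockwise.
Crate: 57.2 × 9.81 = 561.1 N down at 3.51 m → arm 3.51 m, τ = 561.1 × 3.51 = 1969 N·m clockwise.
Total clockwise load moment = 2489 N·m.
The cable tension T acts at 4.32 m; only its component perpendicular to the rod, T sinθ, produces torque. sinθ = h/√(h²+d²) = 4.09/√(4.09²+4.32²) = 0.6875.
Setting net torque to zero: T × 4.32 × 0.6875 = 2489 → T = 2489 / 2.97 = 838 N.

T ≈ 838 N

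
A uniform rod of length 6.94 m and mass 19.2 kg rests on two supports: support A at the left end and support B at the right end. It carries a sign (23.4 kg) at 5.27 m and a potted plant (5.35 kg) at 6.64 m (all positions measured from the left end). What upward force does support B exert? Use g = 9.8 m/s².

R_B ≈ 318 N

Take moments about support A.
Beam weight: 19.2 × 9.8 = 188.2 N down at 3.47 m → arm 3.47 m, τ = 188.2 × 3.47 = 653.1 N·m clockwise.
Sign: 23.4 × 9.8 = 229.3 N down at 5.27 m → arm 5.27 m, τ = 229.3 × 5.27 = 1208 N·m clockwise.
Potted plant: 5.35 × 9.8 = 52.43 N down at 6.64 m → arm 6.64 m, τ = 52.43 × 6.64 = 348.1 N·m clockwise.
Net load moment about support A = 2209 N·m clockwise.
Reaction R at support B is upward at 6.94 m, arm 6.94 m → moment R × 6.94 counterclockwise.
Setting net torque to zero: R × 6.94 = 2209 → R = 318 N.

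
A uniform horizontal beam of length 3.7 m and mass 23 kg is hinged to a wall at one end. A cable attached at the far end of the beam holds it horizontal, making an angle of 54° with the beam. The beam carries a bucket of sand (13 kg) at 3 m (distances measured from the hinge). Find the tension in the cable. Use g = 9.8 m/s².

Take moments about the hinge.
Beam weight: 23 × 9.8 = 225.4 N down at 1.85 m → arm 1.85 m, τ = 225.4 × 1.85 = 417 N·m clockwise.
Bucket of sand: 13 × 9.8 = 127.4 N down at 3 m → arm 3 m, τ = 127.4 × 3 = 382.2 N·m clockwise.
Total clockwise load moment = 799.2 N·m.
The cable tension T acts at 3.7 m; only its component perpendicular to the beam, T sinθ, produces torque. sin 54° = 0.809.
For rotational equilibrium, T × 3.7 × 0.809 = 799.2, so T = 799.2 / 2.993 = 267 N.

T ≈ 267 N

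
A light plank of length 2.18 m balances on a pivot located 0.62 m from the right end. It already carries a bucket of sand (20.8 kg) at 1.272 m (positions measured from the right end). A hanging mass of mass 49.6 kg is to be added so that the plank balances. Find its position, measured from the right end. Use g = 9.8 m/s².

Taking torques about the pivot (at 0.62 m from the right end):
Bucket of sand: 20.8 × 9.8 = 203.8 N down at 1.272 m → arm 0.652 m, τ = 203.8 × 0.652 = 132.9 N·m counterclockwise.
Net moment of existing loads = 132.9 N·m counterclockwise.
The hanging mass weighs 49.6 × 9.8 = 486.1 N and must supply an equal clockwise moment, so its lever arm about the pivot is 132.9 / 486.1 = 0.273 m.
That puts it at 0.62 − 0.273 = 0.347 m from the right end.

x ≈ 0.347 m from the right end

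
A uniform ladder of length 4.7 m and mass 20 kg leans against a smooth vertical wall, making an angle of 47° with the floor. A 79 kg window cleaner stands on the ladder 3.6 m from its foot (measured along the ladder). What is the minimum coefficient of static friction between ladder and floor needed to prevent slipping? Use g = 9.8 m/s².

Take moments about the foot of the ladder.
Ladder weight 20×9.8 = 196 N acts at 2.35 m along the ladder; its horizontal arm is 2.35·cos47° = 1.603 m → τ = 314.2 N·m clockwise.
Window cleaner: 79×9.8 = 774.2 N at 3.6 m → arm 2.455 m → τ = 1901 N·m clockwise.
Wall normal N acts horizontally at the top; its moment arm is the height L sinθ = 4.7·sin47° = 3.437 m, counterclockwise.
Στ = 0 ⇒ N × 3.437 = 2215 ⇒ N = 644.5 N.
ΣFx = 0 ⇒ f = N_wall = 644.5 N. ΣFy = 0 ⇒ N_floor = 970.2 N.
μ_min = f / N_floor = 644.5 / 970.2 = 0.664.

μ_min ≈ 0.664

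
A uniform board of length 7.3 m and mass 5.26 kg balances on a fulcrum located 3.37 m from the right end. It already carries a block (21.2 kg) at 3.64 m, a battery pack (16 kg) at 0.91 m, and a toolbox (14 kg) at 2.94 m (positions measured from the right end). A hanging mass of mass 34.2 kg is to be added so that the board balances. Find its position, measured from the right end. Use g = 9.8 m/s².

x ≈ 4.49 m from the right end

Taking torques about the fulcrum (at 3.37 m from the right end):
Beam weight: 5.26 × 9.8 = 51.55 N down at 3.65 m → arm 0.28 m, τ = 51.55 × 0.28 = 14.43 N·m counterclockwise.
Block: 21.2 × 9.8 = 207.8 N down at 3.64 m → arm 0.27 m, τ = 207.8 × 0.27 = 56.11 N·m counterclockwise.
Battery pack: 16 × 9.8 = 156.8 N down at 0.91 m → arm 2.46 m, τ = 156.8 × 2.46 = 385.7 N·m clockwise.
Toolbox: 14 × 9.8 = 137.2 N down at 2.94 m → arm 0.43 m, τ = 137.2 × 0.43 = 59 N·m clockwise.
Net moment of existing loads = 374.2 N·m clockwise.
The hanging mass weighs 34.2 × 9.8 = 335.2 N and must supply an equal counterclockwise moment, so its lever arm about the fulcrum is 374.2 / 335.2 = 1.12 m.
That puts it at 3.37 + 1.12 = 4.49 m from the right end.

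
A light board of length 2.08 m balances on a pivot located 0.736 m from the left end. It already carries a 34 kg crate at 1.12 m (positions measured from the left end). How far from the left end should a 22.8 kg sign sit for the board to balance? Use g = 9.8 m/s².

Take moments about the pivot (at 0.736 m from the left end).
Crate: 34 × 9.8 = 333.2 N down at 1.12 m → arm 0.384 m, τ = 333.2 × 0.384 = 127.9 N·m clockwise.
Net moment of existing loads = 127.9 N·m clockwise.
The sign weighs 22.8 × 9.8 = 223.4 N and must supply an equal counterclockwise moment, so its lever arm about the pivot is 127.9 / 223.4 = 0.573 m.
That puts it at 0.736 − 0.573 = 0.163 m from the left end.

x ≈ 0.163 m from the left end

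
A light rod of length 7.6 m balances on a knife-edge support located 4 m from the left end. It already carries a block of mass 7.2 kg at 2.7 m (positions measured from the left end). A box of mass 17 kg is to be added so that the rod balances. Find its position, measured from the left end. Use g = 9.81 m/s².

x ≈ 4.55 m from the left end

About the knife-edge support (at 4 m from the left end):
Block: 7.2 × 9.81 = 70.63 N down at 2.7 m → arm 1.3 m, τ = 70.63 × 1.3 = 91.82 N·m counterclockwise.
Net moment of existing loads = 91.82 N·m counterclockwise.
The box weighs 17 × 9.81 = 166.8 N and must supply an equal clockwise moment, so its lever arm about the knife-edge support is 91.82 / 166.8 = 0.55 m.
That puts it at 4 + 0.55 = 4.55 m from the left end.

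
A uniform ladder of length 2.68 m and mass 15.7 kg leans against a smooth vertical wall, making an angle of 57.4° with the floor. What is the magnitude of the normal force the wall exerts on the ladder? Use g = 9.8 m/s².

About the foot of the ladder:
Ladder weight 15.7×9.8 = 153.9 N acts at 1.34 m along the ladder; its horizontal arm is 1.34·cos57.4° = 0.722 m → τ = 111.1 N·m clockwise.
Wall normal N acts horizontally at the top; its moment arm is the height L sinθ = 2.68·sin57.4° = 2.258 m, counterclockwise.
Setting net torque to zero: N × 2.258 = 111.1 → N = 49.2 N.

N_wall ≈ 49.2 N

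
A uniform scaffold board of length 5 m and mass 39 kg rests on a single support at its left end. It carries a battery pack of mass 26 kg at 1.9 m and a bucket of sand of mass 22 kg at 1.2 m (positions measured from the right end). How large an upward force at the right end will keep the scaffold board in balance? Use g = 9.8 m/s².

F ≈ 513 N

About the left end:
Beam weight: 39 × 9.8 = 382.2 N down at 2.5 m → arm 2.5 m, τ = 382.2 × 2.5 = 955.5 N·m clockwise.
Battery pack: 26 × 9.8 = 254.8 N down at 1.9 m → arm 3.1 m, τ = 254.8 × 3.1 = 789.9 N·m clockwise.
Bucket of sand: 22 × 9.8 = 215.6 N down at 1.2 m → arm 3.8 m, τ = 215.6 × 3.8 = 819.3 N·m clockwise.
Net moment of the loads = 2565 N·m clockwise.
The upward force F acts at the right end, arm 5 m, giving F × 5 counterclockwise.
Balancing moments: F × 5 = 2565, giving F = 2565 / 5 = 513 N.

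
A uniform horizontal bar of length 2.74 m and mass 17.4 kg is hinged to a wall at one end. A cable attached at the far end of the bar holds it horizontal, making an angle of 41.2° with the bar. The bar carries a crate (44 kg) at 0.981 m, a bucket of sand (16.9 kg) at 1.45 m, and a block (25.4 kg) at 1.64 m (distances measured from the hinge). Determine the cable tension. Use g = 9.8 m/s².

T ≈ 723 N

About the hinge:
Beam weight: 17.4 × 9.8 = 170.5 N down at 1.37 m → arm 1.37 m, τ = 170.5 × 1.37 = 233.6 N·m clockwise.
Crate: 44 × 9.8 = 431.2 N down at 0.981 m → arm 0.981 m, τ = 431.2 × 0.981 = 423 N·m clockwise.
Bucket of sand: 16.9 × 9.8 = 165.6 N down at 1.45 m → arm 1.45 m, τ = 165.6 × 1.45 = 240.1 N·m clockwise.
Block: 25.4 × 9.8 = 248.9 N down at 1.64 m → arm 1.64 m, τ = 248.9 × 1.64 = 408.2 N·m clockwise.
Total clockwise load moment = 1305 N·m.
The cable tension T acts at 2.74 m; only its component perpendicular to the bar, T sinθ, produces torque. sin 41.2° = 0.6587.
Στ = 0 ⇒ T × 2.74 × 0.6587 = 1305 ⇒ T = 1305 / 1.805 = 723 N.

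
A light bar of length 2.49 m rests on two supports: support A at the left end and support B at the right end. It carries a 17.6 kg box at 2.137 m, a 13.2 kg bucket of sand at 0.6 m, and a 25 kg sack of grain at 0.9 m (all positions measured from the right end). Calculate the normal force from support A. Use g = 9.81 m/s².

Choose support B as the axis so its reaction then has zero moment arm.
Box: 17.6 × 9.81 = 172.7 N down at 2.137 m → arm 2.137 m, τ = 172.7 × 2.137 = 369.1 N·m counterclockwise.
Bucket of sand: 13.2 × 9.81 = 129.5 N down at 0.6 m → arm 0.6 m, τ = 129.5 × 0.6 = 77.7 N·m counterclockwise.
Sack of grain: 25 × 9.81 = 245.2 N down at 0.9 m → arm 0.9 m, τ = 245.2 × 0.9 = 220.7 N·m counterclockwise.
Net load moment about support B = 667.5 N·m counterclockwise.
Reaction R at support A is upward at 2.49 m, arm 2.49 m → moment R × 2.49 clockwise.
For rotational equilibrium, R × 2.49 = 667.5, so R = 268 N.

R_A ≈ 268 N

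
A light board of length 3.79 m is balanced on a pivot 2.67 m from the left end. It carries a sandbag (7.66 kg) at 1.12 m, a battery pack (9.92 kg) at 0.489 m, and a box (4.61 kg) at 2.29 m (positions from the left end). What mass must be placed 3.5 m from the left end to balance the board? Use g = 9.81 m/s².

m ≈ 42.5 kg

Sum moments about the pivot (at 2.67 m from the left end) (the support reaction has zero arm there).
Sandbag: 7.66 × 9.81 = 75.14 N down at 1.12 m → arm 1.55 m, τ = 75.14 × 1.55 = 116.5 N·m counterclockwise.
Battery pack: 9.92 × 9.81 = 97.32 N down at 0.489 m → arm 2.181 m, τ = 97.32 × 2.181 = 212.3 N·m counterclockwise.
Box: 4.61 × 9.81 = 45.22 N down at 2.29 m → arm 0.38 m, τ = 45.22 × 0.38 = 17.18 N·m counterclockwise.
Net moment of known loads = 346 N·m counterclockwise.
An unknown mass m at 3.5 m has arm 0.83 m; its moment is m·g·0.83 clockwise.
Setting net torque to zero: m × 9.81 × 0.83 = 346 → m = 346 / (9.81 × 0.83) = 42.5 kg.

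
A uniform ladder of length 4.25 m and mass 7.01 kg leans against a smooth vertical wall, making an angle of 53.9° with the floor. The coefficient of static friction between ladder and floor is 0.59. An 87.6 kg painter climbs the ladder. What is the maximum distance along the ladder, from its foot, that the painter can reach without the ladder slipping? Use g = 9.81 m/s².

d ≈ 3.54 m

About the foot of the ladder:
Ladder weight 7.01×9.81 = 68.77 N acts at 2.125 m along the ladder; its horizontal arm is 2.125·cos53.9° = 1.252 m → τ = 86.1 N·m clockwise.
Painter weight 87.6×9.81 = 859.4 N at distance d → arm d·cos53.9° → τ = 859.4·d·0.5892 clockwise.
Wall normal N at the top has arm L sinθ = 3.434 m counterclockwise, so Στ = 0 gives N·3.434 = 86.1 + 506.4·d.
ΣFy = 0 ⇒ N_floor = 928.2 N, so the maximum friction is μ_s·N_floor = 0.59×928.2 = 547.6 N. ΣFx = 0 ⇒ N_wall = f, so at the slipping point N = 547.6 N.
Substituting: 547.6×3.434 = 86.1 + 506.4·d ⇒ d = (1880 − 86.1) / 506.4 = 3.54 m.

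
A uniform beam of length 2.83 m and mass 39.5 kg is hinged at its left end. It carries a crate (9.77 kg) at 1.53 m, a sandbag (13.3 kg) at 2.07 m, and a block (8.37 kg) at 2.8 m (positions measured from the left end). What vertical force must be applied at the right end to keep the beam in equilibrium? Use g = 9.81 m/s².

About the left end:
Beam weight: 39.5 × 9.81 = 387.5 N down at 1.415 m → arm 1.415 m, τ = 387.5 × 1.415 = 548.3 N·m clockwise.
Crate: 9.77 × 9.81 = 95.84 N down at 1.53 m → arm 1.53 m, τ = 95.84 × 1.53 = 146.6 N·m clockwise.
Sandbag: 13.3 × 9.81 = 130.5 N down at 2.07 m → arm 2.07 m, τ = 130.5 × 2.07 = 270.1 N·m clockwise.
Block: 8.37 × 9.81 = 82.11 N down at 2.8 m → arm 2.8 m, τ = 82.11 × 2.8 = 229.9 N·m clockwise.
Net moment of the loads = 1195 N·m clockwise.
The upward force F acts at the right end, arm 2.83 m, giving F × 2.83 counterclockwise.
Balancing moments: F × 2.83 = 1195, giving F = 1195 / 2.83 = 422 N.

F ≈ 422 N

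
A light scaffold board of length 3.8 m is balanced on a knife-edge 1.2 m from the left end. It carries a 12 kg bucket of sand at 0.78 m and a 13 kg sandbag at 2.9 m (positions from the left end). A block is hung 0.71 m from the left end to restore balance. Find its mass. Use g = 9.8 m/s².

m ≈ 34.8 kg

Take moments about the knife-edge (at 1.2 m from the left end).
Bucket of sand: 12 × 9.8 = 117.6 N down at 0.78 m → arm 0.42 m, τ = 117.6 × 0.42 = 49.39 N·m counterclockwise.
Sandbag: 13 × 9.8 = 127.4 N down at 2.9 m → arm 1.7 m, τ = 127.4 × 1.7 = 216.6 N·m clockwise.
Net moment of known loads = 167.2 N·m clockwise.
An unknown mass m at 0.71 m has arm 0.49 m; its moment is m·g·0.49 counterclockwise.
Στ = 0 ⇒ m × 9.8 × 0.49 = 167.2 ⇒ m = 167.2 / (9.8 × 0.49) = 34.8 kg.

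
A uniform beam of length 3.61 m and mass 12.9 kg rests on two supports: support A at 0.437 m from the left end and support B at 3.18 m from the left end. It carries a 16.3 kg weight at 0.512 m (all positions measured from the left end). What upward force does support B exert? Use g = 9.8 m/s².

R_B ≈ 67.4 N

Taking torques about support A:
Beam weight: 12.9 × 9.8 = 126.4 N down at 1.805 m → arm 1.368 m, τ = 126.4 × 1.368 = 172.9 N·m clockwise.
Weight: 16.3 × 9.8 = 159.7 N down at 0.512 m → arm 0.075 m, τ = 159.7 × 0.075 = 11.98 N·m clockwise.
Net load moment about support A = 184.9 N·m clockwise.
Reaction R at support B is upward at 3.18 m, arm 2.743 m → moment R × 2.743 counterclockwise.
For rotational equilibrium, R × 2.743 = 184.9, so R = 67.4 N.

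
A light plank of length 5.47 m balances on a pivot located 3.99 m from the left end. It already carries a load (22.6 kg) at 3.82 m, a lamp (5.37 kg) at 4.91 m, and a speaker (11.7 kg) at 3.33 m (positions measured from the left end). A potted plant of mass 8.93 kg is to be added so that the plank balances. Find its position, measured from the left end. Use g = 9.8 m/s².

x ≈ 4.73 m from the left end

Choose the pivot (at 3.99 m from the left end) as the axis so the support reaction has zero arm there.
Load: 22.6 × 9.8 = 221.5 N down at 3.82 m → arm 0.17 m, τ = 221.5 × 0.17 = 37.66 N·m counterclockwise.
Lamp: 5.37 × 9.8 = 52.63 N down at 4.91 m → arm 0.92 m, τ = 52.63 × 0.92 = 48.42 N·m clockwise.
Speaker: 11.7 × 9.8 = 114.7 N down at 3.33 m → arm 0.66 m, τ = 114.7 × 0.66 = 75.7 N·m counterclockwise.
Net moment of existing loads = 64.94 N·m counterclockwise.
The potted plant weighs 8.93 × 9.8 = 87.51 N and must supply an equal clockwise moment, so its lever arm about the pivot is 64.94 / 87.51 = 0.742 m.
That puts it at 3.99 + 0.742 = 4.73 m from the left end.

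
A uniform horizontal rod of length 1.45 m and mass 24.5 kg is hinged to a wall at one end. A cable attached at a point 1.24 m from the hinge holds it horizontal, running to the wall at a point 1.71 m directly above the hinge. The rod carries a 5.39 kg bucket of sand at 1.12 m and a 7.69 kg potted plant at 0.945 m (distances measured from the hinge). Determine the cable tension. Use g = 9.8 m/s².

T ≈ 303 N

Choose the hinge as the axis so the unknown hinge reaction has zero arm there.
Beam weight: 24.5 × 9.8 = 240.1 N down at 0.725 m → arm 0.725 m, τ = 240.1 × 0.725 = 174.1 N·m clockwise.
Bucket of sand: 5.39 × 9.8 = 52.82 N down at 1.12 m → arm 1.12 m, τ = 52.82 × 1.12 = 59.16 N·m clockwise.
Potted plant: 7.69 × 9.8 = 75.36 N down at 0.945 m → arm 0.945 m, τ = 75.36 × 0.945 = 71.22 N·m clockwise.
Total clockwise load moment = 304.5 N·m.
The cable tension T acts at 1.24 m; only its component perpendicular to the rod, T sinθ, produces torque. sinθ = h/√(h²+d²) = 1.71/√(1.71²+1.24²) = 0.8096.
Setting net torque to zero: T × 1.24 × 0.8096 = 304.5 → T = 304.5 / 1.004 = 303 N.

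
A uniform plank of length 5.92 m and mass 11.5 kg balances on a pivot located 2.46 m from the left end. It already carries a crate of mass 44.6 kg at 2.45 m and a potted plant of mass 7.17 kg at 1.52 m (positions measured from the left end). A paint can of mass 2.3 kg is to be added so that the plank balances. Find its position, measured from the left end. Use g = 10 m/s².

x ≈ 3.08 m from the left end

About the pivot (at 2.46 m from the left end):
Beam weight: 11.5 × 10 = 115 N down at 2.96 m → arm 0.5 m, τ = 115 × 0.5 = 57.5 N·m clockwise.
Crate: 44.6 × 10 = 446 N down at 2.45 m → arm 0.01 m, τ = 446 × 0.01 = 4.46 N·m counterclockwise.
Potted plant: 7.17 × 10 = 71.7 N down at 1.52 m → arm 0.94 m, τ = 71.7 × 0.94 = 67.4 N·m counterclockwise.
Net moment of existing loads = 14.36 N·m counterclockwise.
The paint can weighs 2.3 × 10 = 23 N and must supply an equal clockwise moment, so its lever arm about the pivot is 14.36 / 23 = 0.624 m.
That puts it at 2.46 + 0.624 = 3.08 m from the left end.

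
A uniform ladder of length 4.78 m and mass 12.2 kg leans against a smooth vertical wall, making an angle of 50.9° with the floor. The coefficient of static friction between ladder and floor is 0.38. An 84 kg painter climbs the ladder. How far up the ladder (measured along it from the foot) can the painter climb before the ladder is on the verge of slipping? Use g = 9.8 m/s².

d ≈ 2.21 m

Choose the foot of the ladder as the axis so the floor normal and friction both act there and drop out.
Ladder weight 12.2×9.8 = 119.6 N acts at 2.39 m along the ladder; its horizontal arm is 2.39·cos50.9° = 1.507 m → τ = 180.2 N·m clockwise.
Painter weight 84×9.8 = 823.2 N at distance d → arm d·cos50.9° → τ = 823.2·d·0.6307 clockwise.
Wall normal N at the top has arm L sinθ = 3.71 m counterclockwise, so Στ = 0 gives N·3.71 = 180.2 + 519.2·d.
ΣFy = 0 ⇒ N_floor = 942.8 N, so the maximum friction is μ_s·N_floor = 0.38×942.8 = 358.3 N. ΣFx = 0 ⇒ N_wall = f, so at the slipping point N = 358.3 N.
Substituting: 358.3×3.71 = 180.2 + 519.2·d ⇒ d = (1329 − 180.2) / 519.2 = 2.21 m.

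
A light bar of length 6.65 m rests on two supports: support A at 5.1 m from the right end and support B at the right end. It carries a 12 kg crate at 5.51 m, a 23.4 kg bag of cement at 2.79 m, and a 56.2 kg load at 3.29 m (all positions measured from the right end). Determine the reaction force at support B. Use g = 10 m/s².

R_B ≈ 296 N

Choose support A as the axis so its reaction then has zero moment arm.
Crate: 12 × 10 = 120 N down at 5.51 m → arm 0.41 m, τ = 120 × 0.41 = 49.2 N·m counterclockwise.
Bag of cement: 23.4 × 10 = 234 N down at 2.79 m → arm 2.31 m, τ = 234 × 2.31 = 540.5 N·m clockwise.
Load: 56.2 × 10 = 562 N down at 3.29 m → arm 1.81 m, τ = 562 × 1.81 = 1017 N·m clockwise.
Net load moment about support A = 1508 N·m clockwise.
Reaction R at support B is upward at 0 m, arm 5.1 m → moment R × 5.1 counterclockwise.
Στ = 0 ⇒ R × 5.1 = 1508 ⇒ R = 296 N.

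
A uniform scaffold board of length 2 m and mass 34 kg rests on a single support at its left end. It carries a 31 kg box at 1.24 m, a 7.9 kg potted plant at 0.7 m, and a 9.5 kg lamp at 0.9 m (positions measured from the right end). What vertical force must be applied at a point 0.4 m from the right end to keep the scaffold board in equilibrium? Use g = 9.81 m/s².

Choose the left end as the axis so the unknown pivot reaction has zero arm there.
Beam weight: 34 × 9.81 = 333.5 N down at 1 m → arm 1 m, τ = 333.5 × 1 = 333.5 N·m clockwise.
Box: 31 × 9.81 = 304.1 N down at 1.24 m → arm 0.76 m, τ = 304.1 × 0.76 = 231.1 N·m clockwise.
Potted plant: 7.9 × 9.81 = 77.5 N down at 0.7 m → arm 1.3 m, τ = 77.5 × 1.3 = 100.8 N·m clockwise.
Lamp: 9.5 × 9.81 = 93.2 N down at 0.9 m → arm 1.1 m, τ = 93.2 × 1.1 = 102.5 N·m clockwise.
Net moment of the loads = 767.9 N·m clockwise.
The upward force F acts at a point 0.4 m from the right end, arm 1.6 m, giving F × 1.6 counterclockwise.
Setting net torque to zero: F × 1.6 = 767.9 → F = 767.9 / 1.6 = 480 N.

F ≈ 480 N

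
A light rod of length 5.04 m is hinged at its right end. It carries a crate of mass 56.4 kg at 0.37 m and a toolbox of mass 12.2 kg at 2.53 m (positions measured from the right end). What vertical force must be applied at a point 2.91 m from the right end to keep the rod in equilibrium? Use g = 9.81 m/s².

F ≈ 174 N

Choose the right end as the axis so the unknown pivot reaction has zero arm there.
Crate: 56.4 × 9.81 = 553.3 N down at 0.37 m → arm 0.37 m, τ = 553.3 × 0.37 = 204.7 N·m counterclockwise.
Toolbox: 12.2 × 9.81 = 119.7 N down at 2.53 m → arm 2.53 m, τ = 119.7 × 2.53 = 302.8 N·m counterclockwise.
Net moment of the loads = 507.5 N·m counterclockwise.
The upward force F acts at a point 2.91 m from the right end, arm 2.91 m, giving F × 2.91 clockwise.
Balancing moments: F × 2.91 = 507.5, giving F = 507.5 / 2.91 = 174 N.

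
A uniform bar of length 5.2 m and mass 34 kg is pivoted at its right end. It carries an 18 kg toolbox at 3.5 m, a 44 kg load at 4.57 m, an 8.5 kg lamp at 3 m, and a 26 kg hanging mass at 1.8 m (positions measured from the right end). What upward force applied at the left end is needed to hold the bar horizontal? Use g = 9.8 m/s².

Sum moments about the right end (the unknown pivot reaction has zero arm there).
Beam weight: 34 × 9.8 = 333.2 N down at 2.6 m → arm 2.6 m, τ = 333.2 × 2.6 = 866.3 N·m counterclockwise.
Toolbox: 18 × 9.8 = 176.4 N down at 3.5 m → arm 3.5 m, τ = 176.4 × 3.5 = 617.4 N·m counterclockwise.
Load: 44 × 9.8 = 431.2 N down at 4.57 m → arm 4.57 m, τ = 431.2 × 4.57 = 1971 N·m counterclockwise.
Lamp: 8.5 × 9.8 = 83.3 N down at 3 m → arm 3 m, τ = 83.3 × 3 = 249.9 N·m counterclockwise.
Hanging mass: 26 × 9.8 = 254.8 N down at 1.8 m → arm 1.8 m, τ = 254.8 × 1.8 = 458.6 N·m counterclockwise.
Net moment of the loads = 4163 N·m counterclockwise.
The upward force F acts at the left end, arm 5.2 m, giving F × 5.2 clockwise.
For rotational equilibrium, F × 5.2 = 4163, so F = 4163 / 5.2 = 801 N.

F ≈ 801 N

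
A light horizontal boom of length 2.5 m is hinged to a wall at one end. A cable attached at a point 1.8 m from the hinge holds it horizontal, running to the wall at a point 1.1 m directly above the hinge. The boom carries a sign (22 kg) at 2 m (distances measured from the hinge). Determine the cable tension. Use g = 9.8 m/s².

Taking torques about the hinge:
Sign: 22 × 9.8 = 215.6 N down at 2 m → arm 2 m, τ = 215.6 × 2 = 431.2 N·m clockwise.
Total clockwise load moment = 431.2 N·m.
The cable tension T acts at 1.8 m; only its component perpendicular to the boom, T sinθ, produces torque. sinθ = h/√(h²+d²) = 1.1/√(1.1²+1.8²) = 0.5215.
For rotational equilibrium, T × 1.8 × 0.5215 = 431.2, so T = 431.2 / 0.9387 = 459 N.

T ≈ 459 N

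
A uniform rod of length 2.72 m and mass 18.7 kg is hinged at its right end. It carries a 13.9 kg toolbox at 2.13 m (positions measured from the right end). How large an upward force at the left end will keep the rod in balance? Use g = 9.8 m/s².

Taking torques about the right end:
Beam weight: 18.7 × 9.8 = 183.3 N down at 1.36 m → arm 1.36 m, τ = 183.3 × 1.36 = 249.3 N·m counterclockwise.
Toolbox: 13.9 × 9.8 = 136.2 N down at 2.13 m → arm 2.13 m, τ = 136.2 × 2.13 = 290.1 N·m counterclockwise.
Net moment of the loads = 539.4 N·m counterclockwise.
The upward force F acts at the left end, arm 2.72 m, giving F × 2.72 clockwise.
Balancing moments: F × 2.72 = 539.4, giving F = 539.4 / 2.72 = 198 N.

F ≈ 198 N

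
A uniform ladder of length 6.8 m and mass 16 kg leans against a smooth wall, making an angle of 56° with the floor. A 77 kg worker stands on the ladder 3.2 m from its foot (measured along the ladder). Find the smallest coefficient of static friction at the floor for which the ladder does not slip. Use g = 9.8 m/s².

Sum moments about the foot of the ladder (the floor normal and friction both act there and drop out).
Ladder weight 16×9.8 = 156.8 N acts at 3.4 m along the ladder; its horizontal arm is 3.4·cos56° = 1.901 m → τ = 298.1 N·m clockwise.
Worker: 77×9.8 = 754.6 N at 3.2 m → arm 1.789 m → τ = 1350 N·m clockwise.
Wall normal N acts horizontally at the top; its moment arm is the height L sinθ = 6.8·sin56° = 5.637 m, counterclockwise.
For rotational equilibrium, N × 5.637 = 1648, so N = 292.4 N.
ΣFx = 0 ⇒ f = N_wall = 292.4 N. ΣFy = 0 ⇒ N_floor = 911.4 N.
μ_min = f / N_floor = 292.4 / 911.4 = 0.321.

μ_min ≈ 0.321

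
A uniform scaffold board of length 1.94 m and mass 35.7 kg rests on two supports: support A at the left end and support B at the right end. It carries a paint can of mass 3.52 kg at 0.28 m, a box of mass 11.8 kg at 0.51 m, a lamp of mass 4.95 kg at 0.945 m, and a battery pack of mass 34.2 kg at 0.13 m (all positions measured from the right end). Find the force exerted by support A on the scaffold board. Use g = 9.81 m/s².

Choose support B as the axis so its reaction then has zero moment arm.
Beam weight: 35.7 × 9.81 = 350.2 N down at 0.97 m → arm 0.97 m, τ = 350.2 × 0.97 = 339.7 N·m counterclockwise.
Paint can: 3.52 × 9.81 = 34.53 N down at 0.28 m → arm 0.28 m, τ = 34.53 × 0.28 = 9.668 N·m counterclockwise.
Box: 11.8 × 9.81 = 115.8 N down at 0.51 m → arm 0.51 m, τ = 115.8 × 0.51 = 59.06 N·m counterclockwise.
Lamp: 4.95 × 9.81 = 48.56 N down at 0.945 m → arm 0.945 m, τ = 48.56 × 0.945 = 45.89 N·m counterclockwise.
Battery pack: 34.2 × 9.81 = 335.5 N down at 0.13 m → arm 0.13 m, τ = 335.5 × 0.13 = 43.62 N·m counterclockwise.
Net load moment about support B = 497.9 N·m counterclockwise.
Reaction R at support A is upward at 1.94 m, arm 1.94 m → moment R × 1.94 clockwise.
Balancing moments: R × 1.94 = 497.9, giving R = 257 N.

R_A ≈ 257 N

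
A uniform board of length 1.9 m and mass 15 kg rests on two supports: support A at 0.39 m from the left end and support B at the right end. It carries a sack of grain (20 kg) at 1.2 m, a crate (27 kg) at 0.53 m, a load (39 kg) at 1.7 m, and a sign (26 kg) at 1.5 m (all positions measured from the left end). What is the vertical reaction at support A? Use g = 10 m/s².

R_A ≈ 553 N

About support B:
Beam weight: 15 × 10 = 150 N down at 0.95 m → arm 0.95 m, τ = 150 × 0.95 = 142.5 N·m counterclockwise.
Sack of grain: 20 × 10 = 200 N down at 1.2 m → arm 0.7 m, τ = 200 × 0.7 = 140 N·m counterclockwise.
Crate: 27 × 10 = 270 N down at 0.53 m → arm 1.37 m, τ = 270 × 1.37 = 369.9 N·m counterclockwise.
Load: 39 × 10 = 390 N down at 1.7 m → arm 0.2 m, τ = 390 × 0.2 = 78 N·m counterclockwise.
Sign: 26 × 10 = 260 N down at 1.5 m → arm 0.4 m, τ = 260 × 0.4 = 104 N·m counterclockwise.
Net load moment about support B = 834.4 N·m counterclockwise.
Reaction R at support A is upward at 0.39 m, arm 1.51 m → moment R × 1.51 clockwise.
Στ = 0 ⇒ R × 1.51 = 834.4 ⇒ R = 553 N.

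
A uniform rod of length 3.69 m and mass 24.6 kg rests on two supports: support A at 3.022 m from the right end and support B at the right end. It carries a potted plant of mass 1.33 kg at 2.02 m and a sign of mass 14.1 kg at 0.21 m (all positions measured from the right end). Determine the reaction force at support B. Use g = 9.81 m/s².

R_B ≈ 227 N

Sum moments about support A (its reaction then has zero moment arm).
Beam weight: 24.6 × 9.81 = 241.3 N down at 1.845 m → arm 1.177 m, τ = 241.3 × 1.177 = 284 N·m clockwise.
Potted plant: 1.33 × 9.81 = 13.05 N down at 2.02 m → arm 1.002 m, τ = 13.05 × 1.002 = 13.08 N·m clockwise.
Sign: 14.1 × 9.81 = 138.3 N down at 0.21 m → arm 2.812 m, τ = 138.3 × 2.812 = 388.9 N·m clockwise.
Net load moment about support A = 686 N·m clockwise.
Reaction R at support B is upward at 0 m, arm 3.022 m → moment R × 3.022 counterclockwise.
Στ = 0 ⇒ R × 3.022 = 686 ⇒ R = 227 N.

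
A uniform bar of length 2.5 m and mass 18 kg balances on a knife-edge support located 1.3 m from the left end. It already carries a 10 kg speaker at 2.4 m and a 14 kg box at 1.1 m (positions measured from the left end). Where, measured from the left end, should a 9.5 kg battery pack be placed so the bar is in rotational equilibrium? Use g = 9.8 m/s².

Sum moments about the knife-edge support (at 1.3 m from the left end) (the support reaction has zero arm there).
Beam weight: 18 × 9.8 = 176.4 N down at 1.25 m → arm 0.05 m, τ = 176.4 × 0.05 = 8.82 N·m counterclockwise.
Speaker: 10 × 9.8 = 98 N down at 2.4 m → arm 1.1 m, τ = 98 × 1.1 = 107.8 N·m clockwise.
Box: 14 × 9.8 = 137.2 N down at 1.1 m → arm 0.2 m, τ = 137.2 × 0.2 = 27.44 N·m counterclockwise.
Net moment of existing loads = 71.54 N·m clockwise.
The battery pack weighs 9.5 × 9.8 = 93.1 N and must supply an equal counterclockwise moment, so its lever arm about the knife-edge support is 71.54 / 93.1 = 0.768 m.
That puts it at 1.3 − 0.768 = 0.532 m from the left end.

x ≈ 0.532 m from the left end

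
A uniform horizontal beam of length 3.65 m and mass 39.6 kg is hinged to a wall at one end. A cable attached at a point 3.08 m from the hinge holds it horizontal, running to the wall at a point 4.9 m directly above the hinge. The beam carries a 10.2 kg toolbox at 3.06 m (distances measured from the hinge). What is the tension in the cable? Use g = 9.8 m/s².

Take moments about the hinge.
Beam weight: 39.6 × 9.8 = 388.1 N down at 1.825 m → arm 1.825 m, τ = 388.1 × 1.825 = 708.3 N·m clockwise.
Toolbox: 10.2 × 9.8 = 99.96 N down at 3.06 m → arm 3.06 m, τ = 99.96 × 3.06 = 305.9 N·m clockwise.
Total clockwise load moment = 1014 N·m.
The cable tension T acts at 3.08 m; only its component perpendicular to the beam, T sinθ, produces torque. sinθ = h/√(h²+d²) = 4.9/√(4.9²+3.08²) = 0.8466.
Setting net torque to zero: T × 3.08 × 0.8466 = 1014 → T = 1014 / 2.608 = 389 N.

T ≈ 389 N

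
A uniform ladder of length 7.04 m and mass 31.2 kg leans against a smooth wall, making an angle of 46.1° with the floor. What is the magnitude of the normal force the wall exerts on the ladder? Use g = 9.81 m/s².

N_wall ≈ 147 N

Choose the foot of the ladder as the axis so the floor normal and friction both act there and drop out.
Ladder weight 31.2×9.81 = 306.1 N acts at 3.52 m along the ladder; its horizontal arm is 3.52·cos46.1° = 2.441 m → τ = 747.2 N·m clockwise.
Wall normal N acts horizontally at the top; its moment arm is the height L sinθ = 7.04·sin46.1° = 5.073 m, counterclockwise.
Στ = 0 ⇒ N × 5.073 = 747.2 ⇒ N = 147 N.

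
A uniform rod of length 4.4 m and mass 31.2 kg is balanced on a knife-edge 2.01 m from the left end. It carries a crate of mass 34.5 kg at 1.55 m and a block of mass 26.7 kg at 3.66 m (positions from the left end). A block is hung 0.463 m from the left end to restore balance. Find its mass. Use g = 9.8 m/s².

Sum moments about the knife-edge (at 2.01 m from the left end) (the support reaction has zero arm there).
Beam weight: 31.2 × 9.8 = 305.8 N down at 2.2 m → arm 0.19 m, τ = 305.8 × 0.19 = 58.1 N·m clockwise.
Crate: 34.5 × 9.8 = 338.1 N down at 1.55 m → arm 0.46 m, τ = 338.1 × 0.46 = 155.5 N·m counterclockwise.
Block: 26.7 × 9.8 = 261.7 N down at 3.66 m → arm 1.65 m, τ = 261.7 × 1.65 = 431.8 N·m clockwise.
Net moment of known loads = 334.4 N·m clockwise.
An unknown mass m at 0.463 m has arm 1.547 m; its moment is m·g·1.547 counterclockwise.
Balancing moments: m × 9.8 × 1.547 = 334.4, giving m = 334.4 / (9.8 × 1.547) = 22.1 kg.

m ≈ 22.1 kg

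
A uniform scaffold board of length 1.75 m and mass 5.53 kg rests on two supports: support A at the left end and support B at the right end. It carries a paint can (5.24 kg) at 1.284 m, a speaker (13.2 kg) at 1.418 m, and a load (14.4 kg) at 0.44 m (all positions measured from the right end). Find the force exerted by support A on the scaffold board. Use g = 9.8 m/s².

Sum moments about support B (its reaction then has zero moment arm).
Beam weight: 5.53 × 9.8 = 54.19 N down at 0.875 m → arm 0.875 m, τ = 54.19 × 0.875 = 47.42 N·m counterclockwise.
Paint can: 5.24 × 9.8 = 51.35 N down at 1.284 m → arm 1.284 m, τ = 51.35 × 1.284 = 65.93 N·m counterclockwise.
Speaker: 13.2 × 9.8 = 129.4 N down at 1.418 m → arm 1.418 m, τ = 129.4 × 1.418 = 183.5 N·m counterclockwise.
Load: 14.4 × 9.8 = 141.1 N down at 0.44 m → arm 0.44 m, τ = 141.1 × 0.44 = 62.08 N·m counterclockwise.
Net load moment about support B = 358.9 N·m counterclockwise.
Reaction R at support A is upward at 1.75 m, arm 1.75 m → moment R × 1.75 clockwise.
For rotational equilibrium, R × 1.75 = 358.9, so R = 205 N.

R_A ≈ 205 N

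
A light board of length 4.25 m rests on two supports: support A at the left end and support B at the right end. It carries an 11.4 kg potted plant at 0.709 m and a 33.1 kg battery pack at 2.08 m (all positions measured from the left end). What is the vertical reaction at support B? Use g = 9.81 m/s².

R_B ≈ 178 N

Take moments about support A.
Potted plant: 11.4 × 9.81 = 111.8 N down at 0.709 m → arm 0.709 m, τ = 111.8 × 0.709 = 79.27 N·m clockwise.
Battery pack: 33.1 × 9.81 = 324.7 N down at 2.08 m → arm 2.08 m, τ = 324.7 × 2.08 = 675.4 N·m clockwise.
Net load moment about support A = 754.7 N·m clockwise.
Reaction R at support B is upward at 4.25 m, arm 4.25 m → moment R × 4.25 counterclockwise.
Setting net torque to zero: R × 4.25 = 754.7 → R = 178 N.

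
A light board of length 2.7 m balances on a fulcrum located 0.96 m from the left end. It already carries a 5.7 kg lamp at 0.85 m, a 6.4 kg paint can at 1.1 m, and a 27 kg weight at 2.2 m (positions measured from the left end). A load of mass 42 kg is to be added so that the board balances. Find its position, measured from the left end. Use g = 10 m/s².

x ≈ 0.156 m from the left end

Sum moments about the fulcrum (at 0.96 m from the left end) (the support reaction has zero arm there).
Lamp: 5.7 × 10 = 57 N down at 0.85 m → arm 0.11 m, τ = 57 × 0.11 = 6.27 N·m counterclockwise.
Paint can: 6.4 × 10 = 64 N down at 1.1 m → arm 0.14 m, τ = 64 × 0.14 = 8.96 N·m clockwise.
Weight: 27 × 10 = 270 N down at 2.2 m → arm 1.24 m, τ = 270 × 1.24 = 334.8 N·m clockwise.
Net moment of existing loads = 337.5 N·m clockwise.
The load weighs 42 × 10 = 420 N and must supply an equal counterclockwise moment, so its lever arm about the fulcrum is 337.5 / 420 = 0.804 m.
That puts it at 0.96 − 0.804 = 0.156 m from the left end.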